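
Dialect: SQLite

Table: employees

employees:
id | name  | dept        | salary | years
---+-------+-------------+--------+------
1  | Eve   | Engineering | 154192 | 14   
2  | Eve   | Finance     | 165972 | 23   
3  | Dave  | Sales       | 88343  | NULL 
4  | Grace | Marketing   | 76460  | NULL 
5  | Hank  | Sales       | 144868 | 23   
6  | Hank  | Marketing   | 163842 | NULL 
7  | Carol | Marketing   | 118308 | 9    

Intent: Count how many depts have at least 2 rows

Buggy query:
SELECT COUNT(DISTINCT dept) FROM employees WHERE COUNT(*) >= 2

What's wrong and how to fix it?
Bug: COUNT(*) cannot appear in WHERE; the per-group count doesn't exist yet

Fix: Group first with HAVING COUNT(*) >= 2, then COUNT the resulting groups

Corrected query:
SELECT COUNT(*) FROM (SELECT dept FROM employees GROUP BY dept HAVING COUNT(*) >= 2)

Result:
COUNT(*)
--------
2       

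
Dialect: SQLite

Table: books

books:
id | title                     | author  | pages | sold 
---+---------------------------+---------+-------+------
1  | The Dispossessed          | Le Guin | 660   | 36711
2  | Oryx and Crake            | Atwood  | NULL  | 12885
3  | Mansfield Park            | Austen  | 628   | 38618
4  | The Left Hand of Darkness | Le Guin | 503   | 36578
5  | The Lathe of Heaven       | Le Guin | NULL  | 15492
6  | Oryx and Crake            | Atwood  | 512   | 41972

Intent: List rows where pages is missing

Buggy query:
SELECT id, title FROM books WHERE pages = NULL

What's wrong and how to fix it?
Bug: '= NULL' is always unknown in SQL three-valued logic, so no rows match

Fix: Replace '= NULL' with 'IS NULL'

Corrected query:
SELECT id, title FROM books WHERE pages IS NULL

Result:
id | title              
---+--------------------
2  | Oryx and Crake     
5  | The Lathe of Heaven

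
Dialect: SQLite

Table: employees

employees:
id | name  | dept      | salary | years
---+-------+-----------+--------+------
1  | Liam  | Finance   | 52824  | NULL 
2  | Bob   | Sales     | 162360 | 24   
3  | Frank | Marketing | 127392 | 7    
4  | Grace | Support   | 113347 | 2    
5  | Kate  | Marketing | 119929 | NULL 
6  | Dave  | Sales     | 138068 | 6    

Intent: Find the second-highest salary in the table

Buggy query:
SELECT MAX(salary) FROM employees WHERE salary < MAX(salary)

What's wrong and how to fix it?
Bug: The inner MAX is an aggregate inside WHERE, which is not allowed

Fix: Put the inner MAX in a scalar subquery

Corrected query:
SELECT MAX(salary) FROM employees WHERE salary < (SELECT MAX(salary) FROM employees)

Result:
MAX(salary)
-----------
138068     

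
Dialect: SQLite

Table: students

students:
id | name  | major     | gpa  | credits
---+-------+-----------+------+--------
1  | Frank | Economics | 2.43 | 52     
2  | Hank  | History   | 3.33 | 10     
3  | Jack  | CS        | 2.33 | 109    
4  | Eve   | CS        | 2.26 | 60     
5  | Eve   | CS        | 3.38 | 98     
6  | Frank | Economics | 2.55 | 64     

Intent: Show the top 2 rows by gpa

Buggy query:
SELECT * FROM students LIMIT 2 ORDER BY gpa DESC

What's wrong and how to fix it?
Bug: LIMIT must come after ORDER BY

Fix: Sort with ORDER BY, then apply LIMIT

Corrected query:
SELECT * FROM students ORDER BY gpa DESC LIMIT 2

Result:
id | name | major   | gpa  | credits
---+------+---------+------+--------
5  | Eve  | CS      | 3.38 | 98     
2  | Hank | History | 3.33 | 10     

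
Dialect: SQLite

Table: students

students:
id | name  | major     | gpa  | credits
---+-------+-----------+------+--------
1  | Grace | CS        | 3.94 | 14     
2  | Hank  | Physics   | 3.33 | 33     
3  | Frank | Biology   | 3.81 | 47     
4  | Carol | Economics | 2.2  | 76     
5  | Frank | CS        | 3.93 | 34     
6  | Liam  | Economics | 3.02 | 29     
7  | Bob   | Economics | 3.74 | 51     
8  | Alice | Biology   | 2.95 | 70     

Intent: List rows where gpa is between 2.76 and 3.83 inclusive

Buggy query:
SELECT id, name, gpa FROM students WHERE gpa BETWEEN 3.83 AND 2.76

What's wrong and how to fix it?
Bug: BETWEEN expects the lower bound first; with 3.83 AND 2.76 the range is empty

Fix: Swap the bounds so the smaller value comes first

Corrected query:
SELECT id, name, gpa FROM students WHERE gpa BETWEEN 2.76 AND 3.83

Result:
id | name  | gpa 
---+-------+-----
2  | Hank  | 3.33
3  | Frank | 3.81
6  | Liam  | 3.02
7  | Bob   | 3.74
8  | Alice | 2.95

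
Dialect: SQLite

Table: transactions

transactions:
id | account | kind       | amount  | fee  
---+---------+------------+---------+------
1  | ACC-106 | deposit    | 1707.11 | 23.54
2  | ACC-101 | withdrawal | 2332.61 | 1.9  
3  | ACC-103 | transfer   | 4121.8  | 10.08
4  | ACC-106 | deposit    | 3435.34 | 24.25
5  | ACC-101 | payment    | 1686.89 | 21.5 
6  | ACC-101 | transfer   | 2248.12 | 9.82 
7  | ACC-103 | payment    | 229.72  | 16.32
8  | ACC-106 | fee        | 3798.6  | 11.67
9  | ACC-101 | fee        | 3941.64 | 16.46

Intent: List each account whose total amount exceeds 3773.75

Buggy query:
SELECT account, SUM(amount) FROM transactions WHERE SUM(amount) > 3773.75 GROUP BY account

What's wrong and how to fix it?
Bug: Aggregate functions cannot appear in a WHERE clause

Fix: Use HAVING (which filters groups after aggregation) instead of WHERE

Corrected query:
SELECT account, SUM(amount) FROM transactions GROUP BY account HAVING SUM(amount) > 3773.75

Result:
account | SUM(amount)
--------+------------
ACC-101 | 10209.26   
ACC-103 | 4351.52    
ACC-106 | 8941.05    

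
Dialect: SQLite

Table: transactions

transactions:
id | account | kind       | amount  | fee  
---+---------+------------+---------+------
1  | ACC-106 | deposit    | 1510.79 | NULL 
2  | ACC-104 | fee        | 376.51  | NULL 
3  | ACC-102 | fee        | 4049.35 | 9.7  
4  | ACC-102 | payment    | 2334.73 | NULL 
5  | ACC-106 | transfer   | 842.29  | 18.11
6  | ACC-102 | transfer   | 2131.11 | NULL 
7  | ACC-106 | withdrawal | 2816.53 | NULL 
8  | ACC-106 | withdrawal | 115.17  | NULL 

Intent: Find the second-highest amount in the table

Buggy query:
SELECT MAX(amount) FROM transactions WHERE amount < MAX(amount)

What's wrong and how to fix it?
Bug: MAX(amount) on the right of the comparison is an aggregate-in-WHERE error

Fix: Compute the overall MAX in a subquery, then take MAX of rows below it

Corrected query:
SELECT MAX(amount) FROM transactions WHERE amount < (SELECT MAX(amount) FROM transactions)

Result:
MAX(amount)
-----------
2816.53    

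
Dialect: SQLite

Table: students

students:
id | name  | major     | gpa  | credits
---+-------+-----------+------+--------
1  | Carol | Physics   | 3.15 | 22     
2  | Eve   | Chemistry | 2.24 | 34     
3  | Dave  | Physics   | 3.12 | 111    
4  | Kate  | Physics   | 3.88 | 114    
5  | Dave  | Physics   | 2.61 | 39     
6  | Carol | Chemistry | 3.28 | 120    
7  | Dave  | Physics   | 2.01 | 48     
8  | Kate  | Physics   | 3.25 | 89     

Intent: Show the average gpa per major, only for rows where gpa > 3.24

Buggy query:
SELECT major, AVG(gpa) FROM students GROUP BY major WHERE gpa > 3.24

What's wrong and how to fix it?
Bug: WHERE cannot follow GROUP BY

Fix: Place WHERE between FROM and GROUP BY

Corrected query:
SELECT major, AVG(gpa) FROM students WHERE gpa > 3.24 GROUP BY major

Result:
major     | AVG(gpa)
----------+---------
Chemistry | 3.28    
Physics   | 3.565   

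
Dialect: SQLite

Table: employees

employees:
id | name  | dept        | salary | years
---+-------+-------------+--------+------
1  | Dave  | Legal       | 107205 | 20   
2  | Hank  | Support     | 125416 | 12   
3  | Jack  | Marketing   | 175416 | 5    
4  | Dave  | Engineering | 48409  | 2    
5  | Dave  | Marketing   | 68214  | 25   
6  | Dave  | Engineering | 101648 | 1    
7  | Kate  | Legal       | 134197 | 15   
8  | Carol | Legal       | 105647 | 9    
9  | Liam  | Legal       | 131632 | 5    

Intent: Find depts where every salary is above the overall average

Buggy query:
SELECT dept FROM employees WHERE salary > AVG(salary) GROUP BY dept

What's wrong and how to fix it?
Bug: WHERE evaluates per row before aggregation, so AVG() is unavailable

Fix: Compute the overall average in a scalar subquery and compare each group's MIN against it in HAVING

Corrected query:
SELECT dept FROM employees GROUP BY dept HAVING MIN(salary) > (SELECT AVG(salary) FROM employees)

Result:
dept   
-------
Support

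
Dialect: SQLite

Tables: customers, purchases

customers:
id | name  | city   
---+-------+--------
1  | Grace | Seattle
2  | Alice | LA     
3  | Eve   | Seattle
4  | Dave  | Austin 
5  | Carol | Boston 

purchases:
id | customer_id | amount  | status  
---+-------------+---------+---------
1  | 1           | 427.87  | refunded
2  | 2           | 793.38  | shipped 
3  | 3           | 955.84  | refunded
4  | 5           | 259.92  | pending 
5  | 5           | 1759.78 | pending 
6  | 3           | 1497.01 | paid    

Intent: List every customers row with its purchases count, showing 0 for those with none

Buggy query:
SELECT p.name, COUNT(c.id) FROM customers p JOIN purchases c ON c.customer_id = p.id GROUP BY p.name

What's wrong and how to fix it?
Bug: INNER JOIN drops customers rows that have no matching purchases rows

Fix: Switch to LEFT JOIN to retain unmatched parent rows

Corrected query:
SELECT p.name, COUNT(c.id) FROM customers p LEFT JOIN purchases c ON c.customer_id = p.id GROUP BY p.name

Result:
name  | COUNT(c.id)
------+------------
Alice | 1          
Carol | 2          
Dave  | 0          
Eve   | 2          
Grace | 1          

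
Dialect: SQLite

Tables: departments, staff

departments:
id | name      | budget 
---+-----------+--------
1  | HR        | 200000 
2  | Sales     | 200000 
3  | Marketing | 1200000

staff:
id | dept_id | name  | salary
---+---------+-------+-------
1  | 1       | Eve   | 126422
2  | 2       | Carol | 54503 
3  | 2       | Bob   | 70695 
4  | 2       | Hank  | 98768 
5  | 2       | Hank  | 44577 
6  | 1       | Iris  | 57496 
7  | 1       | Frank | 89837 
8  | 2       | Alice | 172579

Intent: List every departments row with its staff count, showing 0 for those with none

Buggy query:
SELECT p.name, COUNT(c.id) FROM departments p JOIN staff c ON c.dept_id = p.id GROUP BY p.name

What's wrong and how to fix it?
Bug: An inner join excludes parents with zero children

Fix: Use LEFT JOIN so parents without children still appear (COUNT(c.id) gives 0)

Corrected query:
SELECT p.name, COUNT(c.id) FROM departments p LEFT JOIN staff c ON c.dept_id = p.id GROUP BY p.name

Result:
name      | COUNT(c.id)
----------+------------
HR        | 3          
Marketing | 0          
Sales     | 5          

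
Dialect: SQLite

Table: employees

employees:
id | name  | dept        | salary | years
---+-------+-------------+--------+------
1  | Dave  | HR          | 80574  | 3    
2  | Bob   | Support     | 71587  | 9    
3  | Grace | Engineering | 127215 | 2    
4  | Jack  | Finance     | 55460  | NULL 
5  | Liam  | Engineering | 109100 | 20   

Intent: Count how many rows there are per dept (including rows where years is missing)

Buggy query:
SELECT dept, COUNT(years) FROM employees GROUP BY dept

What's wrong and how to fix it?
Bug: COUNT(years) skips NULLs, so groups with missing years are undercounted

Fix: Use COUNT(*) to count all rows regardless of NULL

Corrected query:
SELECT dept, COUNT(*) FROM employees GROUP BY dept

Result:
dept        | COUNT(*)
------------+---------
Engineering | 2       
Finance     | 1       
HR          | 1       
Support     | 1       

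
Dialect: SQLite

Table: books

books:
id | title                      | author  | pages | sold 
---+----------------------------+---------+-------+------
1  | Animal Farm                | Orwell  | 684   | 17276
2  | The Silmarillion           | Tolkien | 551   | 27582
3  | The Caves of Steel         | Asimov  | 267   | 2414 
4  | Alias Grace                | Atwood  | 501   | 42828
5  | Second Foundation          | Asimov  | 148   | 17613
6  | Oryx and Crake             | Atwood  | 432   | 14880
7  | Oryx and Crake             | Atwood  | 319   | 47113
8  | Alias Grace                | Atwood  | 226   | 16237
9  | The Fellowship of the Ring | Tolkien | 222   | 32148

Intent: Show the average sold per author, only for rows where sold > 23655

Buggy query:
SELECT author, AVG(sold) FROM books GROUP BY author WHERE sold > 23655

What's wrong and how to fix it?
Bug: WHERE cannot follow GROUP BY

Fix: Place WHERE between FROM and GROUP BY

Corrected query:
SELECT author, AVG(sold) FROM books WHERE sold > 23655 GROUP BY author

Result:
author  | AVG(sold)
--------+----------
Atwood  | 44970.5  
Tolkien | 29865    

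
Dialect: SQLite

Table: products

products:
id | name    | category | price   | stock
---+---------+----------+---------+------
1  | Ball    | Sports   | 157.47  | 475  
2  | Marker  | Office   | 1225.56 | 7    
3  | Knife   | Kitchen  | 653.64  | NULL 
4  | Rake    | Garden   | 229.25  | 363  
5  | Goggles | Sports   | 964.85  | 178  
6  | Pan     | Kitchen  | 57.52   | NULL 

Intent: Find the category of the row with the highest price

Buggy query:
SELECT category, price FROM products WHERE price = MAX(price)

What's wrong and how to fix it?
Bug: MAX(price) is an aggregate and cannot be used directly in WHERE

Fix: Wrap MAX in a scalar subquery so WHERE compares against a single value

Corrected query:
SELECT category, price FROM products WHERE price = (SELECT MAX(price) FROM products)

Result:
category | price  
---------+--------
Office   | 1225.56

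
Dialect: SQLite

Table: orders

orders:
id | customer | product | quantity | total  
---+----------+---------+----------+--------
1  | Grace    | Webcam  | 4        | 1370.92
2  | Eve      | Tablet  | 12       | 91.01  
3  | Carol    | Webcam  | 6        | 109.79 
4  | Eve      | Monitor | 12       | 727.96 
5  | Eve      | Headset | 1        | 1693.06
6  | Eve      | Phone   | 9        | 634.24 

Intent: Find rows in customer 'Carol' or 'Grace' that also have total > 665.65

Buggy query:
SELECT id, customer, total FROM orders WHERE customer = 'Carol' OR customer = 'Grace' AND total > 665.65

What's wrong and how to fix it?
Bug: AND binds tighter than OR, so this parses as customer = 'Carol' OR (customer = 'Grace' AND total > 665.65)

Fix: Add parentheses around the OR so the AND applies to both alternatives

Corrected query:
SELECT id, customer, total FROM orders WHERE (customer = 'Carol' OR customer = 'Grace') AND total > 665.65

Result:
id | customer | total  
---+----------+--------
1  | Grace    | 1370.92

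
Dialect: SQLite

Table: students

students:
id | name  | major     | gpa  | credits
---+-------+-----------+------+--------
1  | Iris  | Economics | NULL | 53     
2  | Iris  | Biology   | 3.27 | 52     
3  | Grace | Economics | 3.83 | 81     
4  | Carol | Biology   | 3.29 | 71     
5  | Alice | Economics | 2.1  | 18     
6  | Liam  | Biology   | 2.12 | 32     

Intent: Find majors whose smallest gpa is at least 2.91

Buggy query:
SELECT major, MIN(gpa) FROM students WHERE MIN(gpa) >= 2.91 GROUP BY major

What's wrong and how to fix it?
Bug: Aggregates like MIN are computed per group after WHERE runs

Fix: Replace WHERE with HAVING after the GROUP BY

Corrected query:
SELECT major, MIN(gpa) FROM students GROUP BY major HAVING MIN(gpa) >= 2.91

Result:
(no rows)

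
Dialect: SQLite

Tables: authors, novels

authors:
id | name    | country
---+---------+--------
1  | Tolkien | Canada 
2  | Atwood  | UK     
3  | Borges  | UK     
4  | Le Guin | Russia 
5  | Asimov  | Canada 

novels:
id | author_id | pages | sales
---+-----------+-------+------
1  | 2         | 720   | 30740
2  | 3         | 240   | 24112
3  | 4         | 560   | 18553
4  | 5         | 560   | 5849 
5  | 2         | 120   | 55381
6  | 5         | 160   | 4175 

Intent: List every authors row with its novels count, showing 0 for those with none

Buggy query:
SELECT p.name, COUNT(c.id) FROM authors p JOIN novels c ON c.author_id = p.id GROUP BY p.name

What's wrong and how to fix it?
Bug: INNER JOIN drops authors rows that have no matching novels rows

Fix: Switch to LEFT JOIN to retain unmatched parent rows

Corrected query:
SELECT p.name, COUNT(c.id) FROM authors p LEFT JOIN novels c ON c.author_id = p.id GROUP BY p.name

Result:
name    | COUNT(c.id)
--------+------------
Asimov  | 2          
Atwood  | 2          
Borges  | 1          
Le Guin | 1          
Tolkien | 0          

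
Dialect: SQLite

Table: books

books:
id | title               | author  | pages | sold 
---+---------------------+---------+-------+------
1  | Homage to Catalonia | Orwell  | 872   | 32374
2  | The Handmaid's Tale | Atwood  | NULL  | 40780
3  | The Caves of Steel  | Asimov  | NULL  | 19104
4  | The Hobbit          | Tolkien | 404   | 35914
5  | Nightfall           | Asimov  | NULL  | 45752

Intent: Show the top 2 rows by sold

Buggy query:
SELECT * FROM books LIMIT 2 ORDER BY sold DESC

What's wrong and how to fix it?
Bug: ORDER BY cannot follow LIMIT; LIMIT is the final clause

Fix: Sort with ORDER BY, then apply LIMIT

Corrected query:
SELECT * FROM books ORDER BY sold DESC LIMIT 2

Result:
id | title               | author | pages | sold 
---+---------------------+--------+-------+------
5  | Nightfall           | Asimov | NULL  | 45752
2  | The Handmaid's Tale | Atwood | NULL  | 40780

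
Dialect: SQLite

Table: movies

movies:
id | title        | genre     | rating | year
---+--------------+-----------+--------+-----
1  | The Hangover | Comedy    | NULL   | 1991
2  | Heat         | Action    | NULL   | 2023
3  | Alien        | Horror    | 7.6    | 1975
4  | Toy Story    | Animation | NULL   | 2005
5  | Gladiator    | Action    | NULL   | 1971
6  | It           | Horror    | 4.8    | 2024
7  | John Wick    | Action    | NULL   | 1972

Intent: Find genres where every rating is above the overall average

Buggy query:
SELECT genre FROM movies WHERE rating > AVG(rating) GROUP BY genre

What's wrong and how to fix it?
Bug: WHERE evaluates per row before aggregation, so AVG() is unavailable

Fix: Use a subquery for AVG and a HAVING MIN(...) filter so the condition holds for every row in the group

Corrected query:
SELECT genre FROM movies GROUP BY genre HAVING MIN(rating) > (SELECT AVG(rating) FROM movies)

Result:
(no rows)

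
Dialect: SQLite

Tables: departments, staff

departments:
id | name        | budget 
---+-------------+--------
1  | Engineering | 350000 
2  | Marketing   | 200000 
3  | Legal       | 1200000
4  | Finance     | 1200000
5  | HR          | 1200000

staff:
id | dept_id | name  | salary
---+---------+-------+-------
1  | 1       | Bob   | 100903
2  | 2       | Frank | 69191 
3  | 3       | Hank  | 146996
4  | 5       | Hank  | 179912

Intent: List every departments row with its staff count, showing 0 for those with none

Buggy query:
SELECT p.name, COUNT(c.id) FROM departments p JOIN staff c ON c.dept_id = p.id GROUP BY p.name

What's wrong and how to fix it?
Bug: INNER JOIN drops departments rows that have no matching staff rows

Fix: Switch to LEFT JOIN to retain unmatched parent rows

Corrected query:
SELECT p.name, COUNT(c.id) FROM departments p LEFT JOIN staff c ON c.dept_id = p.id GROUP BY p.name

Result:
name        | COUNT(c.id)
------------+------------
Engineering | 1          
Finance     | 0          
HR          | 1          
Legal       | 1          
Marketing   | 1          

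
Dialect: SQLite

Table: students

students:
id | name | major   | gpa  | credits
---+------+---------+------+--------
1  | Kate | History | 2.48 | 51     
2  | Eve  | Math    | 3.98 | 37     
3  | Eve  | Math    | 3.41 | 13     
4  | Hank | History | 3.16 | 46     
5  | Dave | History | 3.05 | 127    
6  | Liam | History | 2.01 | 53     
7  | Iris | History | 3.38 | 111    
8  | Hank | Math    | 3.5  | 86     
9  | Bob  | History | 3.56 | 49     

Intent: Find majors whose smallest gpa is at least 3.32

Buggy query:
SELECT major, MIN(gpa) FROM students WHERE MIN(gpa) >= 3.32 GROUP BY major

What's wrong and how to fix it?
Bug: MIN() in WHERE is a misuse of aggregate

Fix: Replace WHERE with HAVING after the GROUP BY

Corrected query:
SELECT major, MIN(gpa) FROM students GROUP BY major HAVING MIN(gpa) >= 3.32

Result:
major | MIN(gpa)
------+---------
Math  | 3.41    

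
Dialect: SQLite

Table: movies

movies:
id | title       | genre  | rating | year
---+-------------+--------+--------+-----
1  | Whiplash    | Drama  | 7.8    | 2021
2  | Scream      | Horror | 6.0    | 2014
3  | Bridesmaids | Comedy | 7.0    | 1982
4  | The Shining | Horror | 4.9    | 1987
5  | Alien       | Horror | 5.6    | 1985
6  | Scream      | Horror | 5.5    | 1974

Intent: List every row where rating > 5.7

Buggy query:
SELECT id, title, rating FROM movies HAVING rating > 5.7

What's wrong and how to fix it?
Bug: This is a non-aggregate query (no GROUP BY, no aggregates), so in SQLite the HAVING clause is invalid here; a row-level condition belongs in WHERE

Fix: Replace HAVING with WHERE since the condition applies to individual rows

Corrected query:
SELECT id, title, rating FROM movies WHERE rating > 5.7

Result:
id | title       | rating
---+-------------+-------
1  | Whiplash    | 7.8   
2  | Scream      | 6     
3  | Bridesmaids | 7     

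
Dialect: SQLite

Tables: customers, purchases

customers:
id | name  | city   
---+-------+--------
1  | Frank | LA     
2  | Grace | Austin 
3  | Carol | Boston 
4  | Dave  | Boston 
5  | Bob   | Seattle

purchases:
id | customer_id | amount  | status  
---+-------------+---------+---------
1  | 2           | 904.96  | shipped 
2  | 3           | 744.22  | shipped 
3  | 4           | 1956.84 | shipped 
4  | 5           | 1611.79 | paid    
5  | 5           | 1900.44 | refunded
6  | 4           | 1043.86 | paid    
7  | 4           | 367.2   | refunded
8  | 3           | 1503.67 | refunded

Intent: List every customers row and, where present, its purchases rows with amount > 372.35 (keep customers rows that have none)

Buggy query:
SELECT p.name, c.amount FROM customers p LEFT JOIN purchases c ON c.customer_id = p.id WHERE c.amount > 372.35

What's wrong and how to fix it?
Bug: Filtering c.amount in WHERE discards the NULL rows produced by LEFT JOIN, turning it into an inner join

Fix: Put 'c.amount > 372.35' in the JOIN's ON clause instead of WHERE

Corrected query:
SELECT p.name, c.amount FROM customers p LEFT JOIN purchases c ON c.customer_id = p.id AND c.amount > 372.35

Result:
name  | amount 
------+--------
Frank | NULL   
Grace | 904.96 
Carol | 744.22 
Carol | 1503.67
Dave  | 1043.86
Dave  | 1956.84
Bob   | 1611.79
Bob   | 1900.44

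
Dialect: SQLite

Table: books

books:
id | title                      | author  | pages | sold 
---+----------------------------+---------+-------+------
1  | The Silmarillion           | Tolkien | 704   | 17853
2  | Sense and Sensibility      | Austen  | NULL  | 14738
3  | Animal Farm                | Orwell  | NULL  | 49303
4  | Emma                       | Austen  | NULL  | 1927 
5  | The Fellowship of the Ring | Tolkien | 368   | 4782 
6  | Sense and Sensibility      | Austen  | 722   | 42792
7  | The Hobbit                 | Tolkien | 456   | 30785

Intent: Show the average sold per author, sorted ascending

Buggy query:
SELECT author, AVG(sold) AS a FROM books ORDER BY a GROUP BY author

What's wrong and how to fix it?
Bug: ORDER BY appears before GROUP BY; SQL clause order requires GROUP BY first

Fix: Move ORDER BY to the end, after GROUP BY

Corrected query:
SELECT author, AVG(sold) AS a FROM books GROUP BY author ORDER BY a

Result:
author  | a           
--------+-------------
Tolkien | 17806.666667
Austen  | 19819       
Orwell  | 49303       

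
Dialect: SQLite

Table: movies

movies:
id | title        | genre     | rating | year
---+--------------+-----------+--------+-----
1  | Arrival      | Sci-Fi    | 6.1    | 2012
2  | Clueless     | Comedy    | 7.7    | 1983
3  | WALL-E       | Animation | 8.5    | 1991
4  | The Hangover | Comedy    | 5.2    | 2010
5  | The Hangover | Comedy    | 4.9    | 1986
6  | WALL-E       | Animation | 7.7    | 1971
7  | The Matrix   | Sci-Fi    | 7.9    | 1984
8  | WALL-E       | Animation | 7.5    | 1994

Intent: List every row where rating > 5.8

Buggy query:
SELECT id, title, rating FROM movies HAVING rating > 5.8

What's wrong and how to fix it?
Bug: HAVING filters the output of aggregation, but this query has no GROUP BY and no aggregate functions, so SQLite rejects it (HAVING clause on a non-aggregate query); the condition here is per row

Fix: Use WHERE for row-level filtering

Corrected query:
SELECT id, title, rating FROM movies WHERE rating > 5.8

Result:
id | title      | rating
---+------------+-------
1  | Arrival    | 6.1   
2  | Clueless   | 7.7   
3  | WALL-E     | 8.5   
6  | WALL-E     | 7.7   
7  | The Matrix | 7.9   
8  | WALL-E     | 7.5   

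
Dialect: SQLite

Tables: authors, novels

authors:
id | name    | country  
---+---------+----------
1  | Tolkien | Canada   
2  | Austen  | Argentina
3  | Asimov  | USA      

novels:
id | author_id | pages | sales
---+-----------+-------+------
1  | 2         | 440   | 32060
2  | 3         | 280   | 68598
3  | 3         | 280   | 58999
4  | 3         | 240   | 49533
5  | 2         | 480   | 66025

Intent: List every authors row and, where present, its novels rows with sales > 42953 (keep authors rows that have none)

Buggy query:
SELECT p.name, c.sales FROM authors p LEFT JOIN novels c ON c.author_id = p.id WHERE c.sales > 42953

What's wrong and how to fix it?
Bug: A WHERE condition on the right-hand table after LEFT JOIN drops unmatched parents

Fix: Move the right-table condition into the ON clause so unmatched parents are kept

Corrected query:
SELECT p.name, c.sales FROM authors p LEFT JOIN novels c ON c.author_id = p.id AND c.sales > 42953

Result:
name    | sales
--------+------
Tolkien | NULL 
Austen  | 66025
Asimov  | 49533
Asimov  | 58999
Asimov  | 68598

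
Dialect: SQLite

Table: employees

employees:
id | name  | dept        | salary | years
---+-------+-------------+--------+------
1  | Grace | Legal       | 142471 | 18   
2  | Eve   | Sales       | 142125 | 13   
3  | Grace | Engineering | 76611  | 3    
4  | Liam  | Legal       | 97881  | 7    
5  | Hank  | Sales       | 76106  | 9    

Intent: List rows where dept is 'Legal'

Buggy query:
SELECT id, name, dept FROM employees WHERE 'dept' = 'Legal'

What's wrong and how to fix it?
Bug: Single quotes denote string literals in SQL; the column name is being compared as a constant string

Fix: Reference the column as dept without single quotes

Corrected query:
SELECT id, name, dept FROM employees WHERE dept = 'Legal'

Result:
id | name  | dept 
---+-------+------
1  | Grace | Legal
4  | Liam  | Legal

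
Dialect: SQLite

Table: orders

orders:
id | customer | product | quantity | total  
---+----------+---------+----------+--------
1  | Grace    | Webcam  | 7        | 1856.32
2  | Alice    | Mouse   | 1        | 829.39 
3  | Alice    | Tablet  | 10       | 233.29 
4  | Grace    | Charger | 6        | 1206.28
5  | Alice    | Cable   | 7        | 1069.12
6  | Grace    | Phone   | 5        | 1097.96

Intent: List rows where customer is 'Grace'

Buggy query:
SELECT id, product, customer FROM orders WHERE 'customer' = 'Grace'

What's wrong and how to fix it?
Bug: Single quotes denote string literals in SQL; the column name is being compared as a constant string

Fix: Remove the quotes around the column name (or use double quotes for an identifier)

Corrected query:
SELECT id, product, customer FROM orders WHERE customer = 'Grace'

Result:
id | product | customer
---+---------+---------
1  | Webcam  | Grace   
4  | Charger | Grace   
6  | Phone   | Grace   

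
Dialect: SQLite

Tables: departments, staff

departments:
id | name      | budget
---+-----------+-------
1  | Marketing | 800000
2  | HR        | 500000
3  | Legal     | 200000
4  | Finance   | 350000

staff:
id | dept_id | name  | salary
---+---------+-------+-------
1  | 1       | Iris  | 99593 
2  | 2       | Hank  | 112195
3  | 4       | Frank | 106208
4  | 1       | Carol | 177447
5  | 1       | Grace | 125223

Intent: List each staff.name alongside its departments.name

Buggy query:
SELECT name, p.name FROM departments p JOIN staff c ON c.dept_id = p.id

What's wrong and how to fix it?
Bug: Both tables have a 'name' column; the unqualified reference is ambiguous

Fix: Qualify the column with its table alias (c.name)

Corrected query:
SELECT c.name, p.name FROM departments p JOIN staff c ON c.dept_id = p.id

Result:
name  | name     
------+----------
Iris  | Marketing
Hank  | HR       
Frank | Finance  
Carol | Marketing
Grace | Marketing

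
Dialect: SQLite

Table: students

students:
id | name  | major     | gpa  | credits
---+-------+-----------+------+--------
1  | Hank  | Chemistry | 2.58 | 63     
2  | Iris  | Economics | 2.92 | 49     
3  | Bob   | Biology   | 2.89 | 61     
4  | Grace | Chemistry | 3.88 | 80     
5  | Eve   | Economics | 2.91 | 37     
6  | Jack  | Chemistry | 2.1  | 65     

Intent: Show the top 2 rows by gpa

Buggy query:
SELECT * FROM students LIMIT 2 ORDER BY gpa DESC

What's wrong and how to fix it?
Bug: LIMIT must come after ORDER BY

Fix: Sort with ORDER BY, then apply LIMIT

Corrected query:
SELECT * FROM students ORDER BY gpa DESC LIMIT 2

Result:
id | name  | major     | gpa  | credits
---+-------+-----------+------+--------
4  | Grace | Chemistry | 3.88 | 80     
2  | Iris  | Economics | 2.92 | 49     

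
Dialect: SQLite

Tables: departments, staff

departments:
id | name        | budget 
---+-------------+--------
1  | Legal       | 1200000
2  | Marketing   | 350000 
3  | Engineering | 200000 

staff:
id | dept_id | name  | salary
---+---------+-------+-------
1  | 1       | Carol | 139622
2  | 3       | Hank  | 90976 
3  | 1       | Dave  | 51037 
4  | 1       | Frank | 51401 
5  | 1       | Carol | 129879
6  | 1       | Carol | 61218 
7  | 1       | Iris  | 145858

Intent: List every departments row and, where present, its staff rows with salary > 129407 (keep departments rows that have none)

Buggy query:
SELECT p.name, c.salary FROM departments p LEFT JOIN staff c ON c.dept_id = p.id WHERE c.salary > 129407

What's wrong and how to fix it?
Bug: Filtering c.salary in WHERE discards the NULL rows produced by LEFT JOIN, turning it into an inner join

Fix: Move the right-table condition into the ON clause so unmatched parents are kept

Corrected query:
SELECT p.name, c.salary FROM departments p LEFT JOIN staff c ON c.dept_id = p.id AND c.salary > 129407

Result:
name        | salary
------------+-------
Legal       | 129879
Legal       | 139622
Legal       | 145858
Marketing   | NULL  
Engineering | NULL  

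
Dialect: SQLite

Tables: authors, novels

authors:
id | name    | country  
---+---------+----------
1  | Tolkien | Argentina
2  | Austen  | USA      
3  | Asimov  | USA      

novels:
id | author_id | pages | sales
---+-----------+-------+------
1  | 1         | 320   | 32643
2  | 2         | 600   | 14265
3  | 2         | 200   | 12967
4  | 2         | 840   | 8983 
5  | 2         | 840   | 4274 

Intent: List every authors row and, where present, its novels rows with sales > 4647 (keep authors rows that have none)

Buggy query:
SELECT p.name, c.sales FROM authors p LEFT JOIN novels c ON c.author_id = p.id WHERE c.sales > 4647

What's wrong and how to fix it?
Bug: A WHERE condition on the right-hand table after LEFT JOIN drops unmatched parents

Fix: Put 'c.sales > 4647' in the JOIN's ON clause instead of WHERE

Corrected query:
SELECT p.name, c.sales FROM authors p LEFT JOIN novels c ON c.author_id = p.id AND c.sales > 4647

Result:
name    | sales
--------+------
Tolkien | 32643
Austen  | 8983 
Austen  | 12967
Austen  | 14265
Asimov  | NULL 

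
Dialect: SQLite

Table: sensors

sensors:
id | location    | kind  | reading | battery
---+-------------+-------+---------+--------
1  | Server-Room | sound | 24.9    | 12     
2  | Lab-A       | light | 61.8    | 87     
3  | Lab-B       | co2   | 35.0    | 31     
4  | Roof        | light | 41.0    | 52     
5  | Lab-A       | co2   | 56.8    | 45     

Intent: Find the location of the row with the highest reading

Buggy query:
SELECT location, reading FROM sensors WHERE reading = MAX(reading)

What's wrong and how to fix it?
Bug: WHERE is evaluated per row; an aggregate over the whole table isn't defined there

Fix: Wrap MAX in a scalar subquery so WHERE compares against a single value

Corrected query:
SELECT location, reading FROM sensors WHERE reading = (SELECT MAX(reading) FROM sensors)

Result:
location | reading
---------+--------
Lab-A    | 61.8   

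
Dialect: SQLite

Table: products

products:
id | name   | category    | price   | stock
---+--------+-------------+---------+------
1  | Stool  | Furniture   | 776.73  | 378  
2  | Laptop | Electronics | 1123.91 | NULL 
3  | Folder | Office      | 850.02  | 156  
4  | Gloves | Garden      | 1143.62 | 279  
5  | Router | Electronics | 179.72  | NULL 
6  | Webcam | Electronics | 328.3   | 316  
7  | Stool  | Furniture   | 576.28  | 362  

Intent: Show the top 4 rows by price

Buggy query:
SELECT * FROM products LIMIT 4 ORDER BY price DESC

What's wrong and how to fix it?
Bug: LIMIT must come after ORDER BY

Fix: Swap the clauses: ORDER BY first, then LIMIT

Corrected query:
SELECT * FROM products ORDER BY price DESC LIMIT 4

Result:
id | name   | category    | price   | stock
---+--------+-------------+---------+------
4  | Gloves | Garden      | 1143.62 | 279  
2  | Laptop | Electronics | 1123.91 | NULL 
3  | Folder | Office      | 850.02  | 156  
1  | Stool  | Furniture   | 776.73  | 378  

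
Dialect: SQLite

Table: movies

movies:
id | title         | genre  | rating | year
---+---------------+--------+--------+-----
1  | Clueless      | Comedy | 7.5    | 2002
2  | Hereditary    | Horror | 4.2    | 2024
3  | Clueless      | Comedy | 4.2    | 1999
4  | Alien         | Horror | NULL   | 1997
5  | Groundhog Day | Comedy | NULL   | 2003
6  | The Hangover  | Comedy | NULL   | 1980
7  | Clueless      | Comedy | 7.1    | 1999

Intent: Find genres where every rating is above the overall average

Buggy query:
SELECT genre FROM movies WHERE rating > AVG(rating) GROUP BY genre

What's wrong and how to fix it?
Bug: WHERE evaluates per row before aggregation, so AVG() is unavailable

Fix: Use a subquery for AVG and a HAVING MIN(...) filter so the condition holds for every row in the group

Corrected query:
SELECT genre FROM movies GROUP BY genre HAVING MIN(rating) > (SELECT AVG(rating) FROM movies)

Result:
(no rows)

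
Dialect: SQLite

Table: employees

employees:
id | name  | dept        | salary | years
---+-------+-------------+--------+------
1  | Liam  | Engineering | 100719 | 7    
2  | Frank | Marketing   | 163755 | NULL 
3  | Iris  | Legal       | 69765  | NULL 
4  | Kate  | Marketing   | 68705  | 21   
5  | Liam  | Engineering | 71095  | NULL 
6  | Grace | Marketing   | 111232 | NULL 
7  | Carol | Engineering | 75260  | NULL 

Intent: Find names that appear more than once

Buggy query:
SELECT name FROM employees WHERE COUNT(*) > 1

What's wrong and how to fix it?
Bug: WHERE can't reference COUNT(*); aggregates are computed after WHERE

Fix: GROUP BY name, then filter groups with HAVING COUNT(*) > 1

Corrected query:
SELECT name FROM employees GROUP BY name HAVING COUNT(*) > 1

Result:
name
----
Liam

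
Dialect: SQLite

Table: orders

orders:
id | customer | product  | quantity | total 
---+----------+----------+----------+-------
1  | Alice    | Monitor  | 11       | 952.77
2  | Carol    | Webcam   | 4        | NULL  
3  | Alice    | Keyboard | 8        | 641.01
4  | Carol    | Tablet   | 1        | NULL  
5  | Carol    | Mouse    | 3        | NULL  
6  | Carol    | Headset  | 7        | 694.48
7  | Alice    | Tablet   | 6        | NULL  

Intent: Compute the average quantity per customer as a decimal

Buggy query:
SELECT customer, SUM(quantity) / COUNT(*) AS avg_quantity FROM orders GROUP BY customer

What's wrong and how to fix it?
Bug: SUM(quantity) and COUNT(*) are both integers; the division truncates the fractional part

Fix: Cast one side to REAL so the division keeps the fractional part

Corrected query:
SELECT customer, SUM(quantity) * 1.0 / COUNT(*) AS avg_quantity FROM orders GROUP BY customer

Result:
customer | avg_quantity
---------+-------------
Alice    | 8.333333    
Carol    | 3.75        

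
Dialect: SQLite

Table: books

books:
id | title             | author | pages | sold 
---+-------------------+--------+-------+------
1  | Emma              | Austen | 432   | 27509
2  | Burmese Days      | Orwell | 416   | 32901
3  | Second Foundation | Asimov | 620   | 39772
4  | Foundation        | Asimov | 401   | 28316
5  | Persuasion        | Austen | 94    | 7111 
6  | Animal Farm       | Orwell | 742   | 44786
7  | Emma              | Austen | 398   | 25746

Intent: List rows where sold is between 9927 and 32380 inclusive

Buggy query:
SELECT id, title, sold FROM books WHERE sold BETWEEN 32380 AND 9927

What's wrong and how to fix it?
Bug: BETWEEN expects the lower bound first; with 32380 AND 9927 the range is empty

Fix: Write BETWEEN 9927 AND 32380

Corrected query:
SELECT id, title, sold FROM books WHERE sold BETWEEN 9927 AND 32380

Result:
id | title      | sold 
---+------------+------
1  | Emma       | 27509
4  | Foundation | 28316
7  | Emma       | 25746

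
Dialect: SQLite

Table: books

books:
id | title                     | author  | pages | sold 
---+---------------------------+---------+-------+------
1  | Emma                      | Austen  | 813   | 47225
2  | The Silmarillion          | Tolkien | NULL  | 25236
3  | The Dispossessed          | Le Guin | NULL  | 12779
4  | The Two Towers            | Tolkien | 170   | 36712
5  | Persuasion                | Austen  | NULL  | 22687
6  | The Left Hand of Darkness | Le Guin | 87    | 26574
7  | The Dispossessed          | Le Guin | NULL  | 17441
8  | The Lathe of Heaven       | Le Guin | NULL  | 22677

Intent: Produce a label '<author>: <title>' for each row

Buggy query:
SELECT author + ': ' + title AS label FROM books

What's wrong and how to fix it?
Bug: '+' is numeric addition; on text columns SQLite converts them to 0 instead of concatenating

Fix: Use the || operator for string concatenation

Corrected query:
SELECT author || ': ' || title AS label FROM books

Result:
label                             
----------------------------------
Austen: Emma                      
Tolkien: The Silmarillion         
Le Guin: The Dispossessed         
Tolkien: The Two Towers           
Austen: Persuasion                
Le Guin: The Left Hand of Darkness
Le Guin: The Dispossessed         
Le Guin: The Lathe of Heaven      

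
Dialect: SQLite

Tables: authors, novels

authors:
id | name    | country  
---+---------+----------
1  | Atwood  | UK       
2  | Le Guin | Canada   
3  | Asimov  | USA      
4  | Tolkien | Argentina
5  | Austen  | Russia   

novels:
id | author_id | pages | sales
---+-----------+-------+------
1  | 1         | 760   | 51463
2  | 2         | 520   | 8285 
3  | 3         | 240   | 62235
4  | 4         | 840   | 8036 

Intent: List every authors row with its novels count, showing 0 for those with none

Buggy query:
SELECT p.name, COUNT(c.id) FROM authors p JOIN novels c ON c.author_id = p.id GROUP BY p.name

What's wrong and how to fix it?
Bug: INNER JOIN drops authors rows that have no matching novels rows

Fix: Use LEFT JOIN so parents without children still appear (COUNT(c.id) gives 0)

Corrected query:
SELECT p.name, COUNT(c.id) FROM authors p LEFT JOIN novels c ON c.author_id = p.id GROUP BY p.name

Result:
name    | COUNT(c.id)
--------+------------
Asimov  | 1          
Atwood  | 1          
Austen  | 0          
Le Guin | 1          
Tolkien | 1          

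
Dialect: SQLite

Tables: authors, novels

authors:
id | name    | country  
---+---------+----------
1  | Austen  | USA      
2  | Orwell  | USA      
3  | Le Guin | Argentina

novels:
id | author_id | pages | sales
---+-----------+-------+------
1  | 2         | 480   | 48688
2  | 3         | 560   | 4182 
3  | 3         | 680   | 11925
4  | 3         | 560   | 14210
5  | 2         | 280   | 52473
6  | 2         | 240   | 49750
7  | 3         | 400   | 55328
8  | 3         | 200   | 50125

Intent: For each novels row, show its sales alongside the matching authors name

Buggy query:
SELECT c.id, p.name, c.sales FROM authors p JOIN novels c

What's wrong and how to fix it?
Bug: Missing join condition: each novels row is matched to all authors rows instead of just its own

Fix: Add ON c.author_id = p.id to the JOIN

Corrected query:
SELECT c.id, p.name, c.sales FROM authors p JOIN novels c ON c.author_id = p.id

Result:
id | name    | sales
---+---------+------
1  | Orwell  | 48688
2  | Le Guin | 4182 
3  | Le Guin | 11925
4  | Le Guin | 14210
5  | Orwell  | 52473
6  | Orwell  | 49750
7  | Le Guin | 55328
8  | Le Guin | 50125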